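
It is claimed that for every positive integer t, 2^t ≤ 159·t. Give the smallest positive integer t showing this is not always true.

We need the least positive integer t for which 2^t > 159·t.
For t = 1, 2, 3, 4, 5, 6, 7, 8, 9, 10 the conclusion holds.
t = 11: 2^t = 2048 and 159·t = 1749, so 2048 > 1749.

t = 11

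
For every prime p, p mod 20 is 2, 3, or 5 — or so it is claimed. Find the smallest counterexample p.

We need the least prime p for which the claim fails.
For p = 2, 3, 5 the conclusion holds.
p = 7: 7 mod 20 = 7 — not in {2, 3, 5}.

p = 7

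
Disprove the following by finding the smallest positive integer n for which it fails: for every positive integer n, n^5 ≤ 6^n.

n = 3

Check each positive integer n in order until n^5 > 6^n.
n = 1: n^5 = 1 and 6^n = 6, so 1 ≤ 6.
n = 2: n^5 = 32 and 6^n = 36, so 32 ≤ 36.
n = 3: n^5 = 243 and 6^n = 216, so 243 > 216.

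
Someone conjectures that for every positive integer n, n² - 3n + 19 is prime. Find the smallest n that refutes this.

n = 18

We need the least positive integer n for which n² - 3n + 19 is not prime.
For n = 1, 2, 3, 4, …, 15, 16, 17 the conclusion holds.
n = 18: n² - 3n + 19 = 289 = 17 × 17, composite.
Thus n = 18 disproves the claim, and no smaller n works.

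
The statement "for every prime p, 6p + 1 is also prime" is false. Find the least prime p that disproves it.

Check each prime p in order until 6p + 1 is not prime.
p = 2: 6p + 1 = 13, prime.
p = 3: 6p + 1 = 19, prime.
p = 5: 6p + 1 = 31, prime.
p = 7: 6p + 1 = 43, prime.
p = 11: 6p + 1 = 67, prime.
p = 13: 6p + 1 = 79, prime.
p = 17: 6p + 1 = 103, prime.
p = 19: 6p + 1 = 115 = 5 × 23, not prime.
Hence p = 19 is a counterexample.

p = 19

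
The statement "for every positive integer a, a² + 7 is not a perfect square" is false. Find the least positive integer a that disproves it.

A counterexample is any positive integer a such that a² + 7 is a perfect square; we check each in order.
a = 1: 1² + 7 = 8, not a perfect square.
a = 2: 2² + 7 = 11, not a perfect square.
a = 3: 3² + 7 = 16 = 4², a perfect square.

a = 3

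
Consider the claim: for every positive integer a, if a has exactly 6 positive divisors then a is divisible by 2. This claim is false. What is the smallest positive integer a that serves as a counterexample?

a = 45

a = 12: τ(12) = 6; 12 mod 2 = 0.
a = 18: τ(18) = 6; 18 mod 2 = 0.
a = 20: τ(20) = 6; 20 mod 2 = 0.
a = 28: τ(28) = 6; 28 mod 2 = 0.
a = 32: τ(32) = 6; 32 mod 2 = 0.
a = 44: τ(44) = 6; 44 mod 2 = 0.
a = 45: τ(45) = 6; 45 mod 2 = 1.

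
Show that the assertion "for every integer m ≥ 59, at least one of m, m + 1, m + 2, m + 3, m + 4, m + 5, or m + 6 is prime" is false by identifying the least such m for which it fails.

m = 90

A counterexample is any integer m ≥ 59 such that m, m + 1, m + 2, m + 3, m + 4, m + 5, m + 6 are all composite; we check each in order.
For m = 59, 60, 61, 62, …, 87, 88, 89 the conclusion holds.
m = 90: 90 = 2 × 45; 91 = 7 × 13; 92 = 2 × 46; 93 = 3 × 31; 94 = 2 × 47; 95 = 5 × 19; 96 = 2 × 48 — all composite.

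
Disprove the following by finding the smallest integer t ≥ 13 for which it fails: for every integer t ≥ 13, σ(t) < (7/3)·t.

A counterexample is any integer t ≥ 13 such that the claim fails; we check each in order.
For t = 13, 14, 15, 16, …, 21, 22, 23 the conclusion holds.
t = 24: σ(24) = 60; 60 ≥ 56.
So t = 24 is the smallest counterexample.

t = 24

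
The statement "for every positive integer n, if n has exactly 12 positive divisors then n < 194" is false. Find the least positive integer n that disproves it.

We need the least positive integer n for which n has exactly 12 positive divisors but the claim fails.
For n = 60, 72, 84, 90, …, 150, 156, 160 the conclusion holds.
n = 198: τ(198) = 12; 198 ≥ 194.

n = 198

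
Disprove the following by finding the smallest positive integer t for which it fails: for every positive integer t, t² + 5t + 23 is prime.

For t = 1, 2, 3, 4, …, 11, 12, 13 the conclusion holds.
t = 14: t² + 5t + 23 = 289 = 17 × 17, composite.
Hence t = 14 is a counterexample.

t = 14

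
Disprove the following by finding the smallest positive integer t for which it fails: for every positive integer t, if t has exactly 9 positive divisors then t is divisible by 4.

t = 225

t = 36: τ(36) = 9; 36 mod 4 = 0.
t = 100: τ(100) = 9; 100 mod 4 = 0.
t = 196: τ(196) = 9; 196 mod 4 = 0.
t = 225: τ(225) = 9; 225 mod 4 = 1.
So t = 225 is the smallest counterexample.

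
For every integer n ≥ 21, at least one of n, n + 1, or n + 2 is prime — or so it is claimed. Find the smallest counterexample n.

We need the least integer n ≥ 21 for which n, n + 1, n + 2 are all composite.
For n = 21, 22, 23 the conclusion holds.
n = 24: 24 = 2 × 12; 25 = 5 × 5; 26 = 2 × 13 — all composite.
Hence n = 24 is a counterexample.

n = 24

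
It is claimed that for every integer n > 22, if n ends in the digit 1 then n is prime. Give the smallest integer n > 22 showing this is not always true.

n = 31: 31 ends in 1 and is prime.
n = 41: 41 ends in 1 and is prime.
n = 51: 51 ends in 1; 51 = 3 × 17, composite.

n = 51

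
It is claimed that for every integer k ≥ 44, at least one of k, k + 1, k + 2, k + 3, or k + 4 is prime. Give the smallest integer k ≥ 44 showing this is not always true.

We need the least integer k ≥ 44 for which k, k + 1, k + 2, k + 3, k + 4 are all composite.
k = 44: 47 is prime.
k = 45: 47 is prime.
k = 46: 47 is prime.
k = 47: 47 is prime.
k = 48: 48 = 2 × 24; 49 = 7 × 7; 50 = 2 × 25; 51 = 3 × 17; 52 = 2 × 26 — all composite.
So k = 48 is the smallest counterexample.

k = 48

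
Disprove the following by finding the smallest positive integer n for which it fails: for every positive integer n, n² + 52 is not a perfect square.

n = 12

A counterexample is any positive integer n such that n² + 52 is a perfect square; we check each in order.
The first 11 eligible values, up to n = 11, all satisfy the conclusion.
n = 12: 12² + 52 = 196 = 14², a perfect square.
Hence n = 12 is a counterexample.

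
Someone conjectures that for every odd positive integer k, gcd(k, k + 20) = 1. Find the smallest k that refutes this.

k = 5

For k = 1, 3 the conclusion holds.
k = 5: gcd(5, 25) = 5.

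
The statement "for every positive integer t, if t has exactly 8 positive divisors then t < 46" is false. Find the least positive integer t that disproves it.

t = 24: τ(24) = 8; 24 < 46.
t = 30: τ(30) = 8; 30 < 46.
t = 40: τ(40) = 8; 40 < 46.
t = 42: τ(42) = 8; 42 < 46.
t = 54: τ(54) = 8; 54 ≥ 46.
Thus t = 54 disproves the claim, and no smaller t works.

t = 54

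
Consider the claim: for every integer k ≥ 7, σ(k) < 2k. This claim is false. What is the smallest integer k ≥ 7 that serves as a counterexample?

We need the least integer k ≥ 7 for which the claim fails.
For k = 7, 8, 9, 10, 11 the conclusion holds.
k = 12: σ(12) = 28; 28 ≥ 24.
Thus k = 12 disproves the claim, and no smaller k works.

k = 12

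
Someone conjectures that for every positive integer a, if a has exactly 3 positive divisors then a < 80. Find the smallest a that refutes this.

a = 121

a = 4: τ(4) = 3; 4 < 80.
a = 9: τ(9) = 3; 9 < 80.
a = 25: τ(25) = 3; 25 < 80.
a = 49: τ(49) = 3; 49 < 80.
a = 121: τ(121) = 3; 121 ≥ 80.
So a = 121 is the smallest counterexample.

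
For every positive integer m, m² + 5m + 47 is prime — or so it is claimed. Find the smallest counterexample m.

We need the least positive integer m for which m² + 5m + 47 is not prime.
The first 37 eligible values, up to m = 37, all satisfy the conclusion.
m = 38: m² + 5m + 47 = 1681 = 41 × 41, composite.
Hence m = 38 is a counterexample.

m = 38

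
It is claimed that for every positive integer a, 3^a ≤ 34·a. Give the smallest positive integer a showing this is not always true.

a = 5

For a = 1, 2, 3, 4 the conclusion holds.
a = 5: 3^a = 243 and 34·a = 170, so 243 > 170.
So a = 5 is the smallest counterexample.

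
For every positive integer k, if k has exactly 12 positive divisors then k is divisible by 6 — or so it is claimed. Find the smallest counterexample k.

k = 140

We need the least positive integer k for which k has exactly 12 positive divisors but k is not divisible by 6.
For k = 60, 72, 84, 90, 96, 108, 126, 132 the conclusion holds.
k = 140: τ(140) = 12; 140 mod 6 = 2.
Hence k = 140 is a counterexample.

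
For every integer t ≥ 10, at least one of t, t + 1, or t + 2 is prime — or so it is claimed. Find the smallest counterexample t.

t = 14

Check each integer t ≥ 10 in order until t, t + 1, t + 2 are all composite.
t = 10: 11 is prime.
t = 11: 11 is prime.
t = 12: 13 is prime.
t = 13: 13 is prime.
t = 14: 14 = 2 × 7; 15 = 3 × 5; 16 = 2 × 8 — all composite.
So t = 14 is the smallest counterexample.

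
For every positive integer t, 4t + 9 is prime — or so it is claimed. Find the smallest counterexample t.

For t = 1, 2 the conclusion holds.
t = 3: 4t + 9 = 21 = 3 × 7, composite.
Hence t = 3 is a counterexample.

t = 3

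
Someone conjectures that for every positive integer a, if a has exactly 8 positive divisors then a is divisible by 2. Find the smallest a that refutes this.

We need the least positive integer a for which a has exactly 8 positive divisors but a is not divisible by 2.
For a = 24, 30, 40, 42, …, 88, 102, 104 the conclusion holds.
a = 105: τ(105) = 8; 105 mod 2 = 1.

a = 105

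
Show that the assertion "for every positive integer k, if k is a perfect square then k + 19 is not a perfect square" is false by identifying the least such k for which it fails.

Check each positive integer k in order until k is a perfect square but k + 19 is a perfect square.
k = 1: 1 + 19 = 20, not a perfect square.
k = 4: 4 + 19 = 23, not a perfect square.
k = 9: 9 + 19 = 28, not a perfect square.
k = 16: 16 + 19 = 35, not a perfect square.
k = 25: 25 + 19 = 44, not a perfect square.
k = 36: 36 + 19 = 55, not a perfect square.
k = 49: 49 + 19 = 68, not a perfect square.
k = 64: 64 + 19 = 83, not a perfect square.
k = 81: 81 = 9² and 81 + 19 = 100 = 10².
So k = 81 is the smallest counterexample.

k = 81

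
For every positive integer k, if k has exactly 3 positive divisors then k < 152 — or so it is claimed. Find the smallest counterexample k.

We need the least positive integer k for which k has exactly 3 positive divisors but the claim fails.
The first 5 eligible values, up to k = 121, all satisfy the conclusion.
k = 169: τ(169) = 3; 169 ≥ 152.
So k = 169 is the smallest counterexample.

k = 169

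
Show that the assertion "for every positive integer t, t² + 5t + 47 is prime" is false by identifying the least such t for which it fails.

The first 37 eligible values, up to t = 37, all satisfy the conclusion.
t = 38: t² + 5t + 47 = 1681 = 41 × 41, composite.

t = 38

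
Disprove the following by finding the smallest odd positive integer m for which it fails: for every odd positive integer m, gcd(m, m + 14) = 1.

A counterexample is any odd positive integer m such that gcd(m, m + 14) > 1; we check each in order.
m = 1: gcd(1, 15) = 1.
m = 3: gcd(3, 17) = 1.
m = 5: gcd(5, 19) = 1.
m = 7: gcd(7, 21) = 7.

m = 7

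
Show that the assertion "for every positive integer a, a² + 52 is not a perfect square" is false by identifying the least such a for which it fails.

a = 12

The first 11 eligible values, up to a = 11, all satisfy the conclusion.
a = 12: 12² + 52 = 196 = 14², a perfect square.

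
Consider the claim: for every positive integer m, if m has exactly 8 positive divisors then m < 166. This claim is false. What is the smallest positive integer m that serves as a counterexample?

We need the least positive integer m for which m has exactly 8 positive divisors but the claim fails.
For m = 24, 30, 40, 42, …, 152, 154, 165 the conclusion holds.
m = 170: τ(170) = 8; 170 ≥ 166.

m = 170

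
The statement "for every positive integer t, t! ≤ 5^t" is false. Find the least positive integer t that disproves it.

t = 12

We need the least positive integer t for which t! > 5^t.
For t = 1, 2, 3, 4, …, 9, 10, 11 the conclusion holds.
t = 12: t! = 479001600 and 5^t = 244140625, so 479001600 > 244140625.
Thus t = 12 disproves the claim, and no smaller t works.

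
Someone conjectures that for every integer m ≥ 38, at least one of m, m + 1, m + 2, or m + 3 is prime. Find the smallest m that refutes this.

m = 48

We need the least integer m ≥ 38 for which m, m + 1, m + 2, m + 3 are all composite.
The first 10 eligible values, up to m = 47, all satisfy the conclusion.
m = 48: 48 = 2 × 24; 49 = 7 × 7; 50 = 2 × 25; 51 = 3 × 17 — all composite.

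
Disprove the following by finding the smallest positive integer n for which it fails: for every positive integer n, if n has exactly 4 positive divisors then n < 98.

We need the least positive integer n for which n has exactly 4 positive divisors but the claim fails.
For n = 6, 8, 10, 14, …, 93, 94, 95 the conclusion holds.
n = 106: τ(106) = 4; 106 ≥ 98.

n = 106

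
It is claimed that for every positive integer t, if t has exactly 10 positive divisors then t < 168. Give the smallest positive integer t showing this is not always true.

t = 176

A counterexample is any positive integer t such that t has exactly 10 positive divisors but the claim fails; we check each in order.
t = 48: τ(48) = 10; 48 < 168.
t = 80: τ(80) = 10; 80 < 168.
t = 112: τ(112) = 10; 112 < 168.
t = 162: τ(162) = 10; 162 < 168.
t = 176: τ(176) = 10; 176 ≥ 168.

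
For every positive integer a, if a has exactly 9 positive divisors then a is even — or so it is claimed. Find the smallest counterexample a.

a = 225

Check each positive integer a in order until a has exactly 9 positive divisors but a is odd.
a = 36: divisors of 36: 9 divisors; 36 is even.
a = 100: divisors of 100: 9 divisors; 100 is even.
a = 196: divisors of 196: 9 divisors; 196 is even.
a = 225: divisors of 225: 9 divisors; 225 is odd.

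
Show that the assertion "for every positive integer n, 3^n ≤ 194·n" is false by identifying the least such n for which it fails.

n = 7

Check each positive integer n in order until 3^n > 194·n.
For n = 1, 2, 3, 4, 5, 6 the conclusion holds.
n = 7: 3^n = 2187 and 194·n = 1358, so 2187 > 1358.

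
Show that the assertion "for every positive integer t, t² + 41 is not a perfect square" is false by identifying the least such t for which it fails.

The first 19 eligible values, up to t = 19, all satisfy the conclusion.
t = 20: 20² + 41 = 441 = 21², a perfect square.

t = 20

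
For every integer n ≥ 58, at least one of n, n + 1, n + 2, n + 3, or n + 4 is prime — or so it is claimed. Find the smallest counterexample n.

n = 62

A counterexample is any integer n ≥ 58 such that n, n + 1, n + 2, n + 3, n + 4 are all composite; we check each in order.
The first 4 eligible values, up to n = 61, all satisfy the conclusion.
n = 62: 62 = 2 × 31; 63 = 3 × 21; 64 = 2 × 32; 65 = 5 × 13; 66 = 2 × 33 — all composite.
So n = 62 is the smallest counterexample.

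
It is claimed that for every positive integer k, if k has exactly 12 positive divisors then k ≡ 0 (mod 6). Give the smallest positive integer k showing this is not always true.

We need the least positive integer k for which k has exactly 12 positive divisors but the claim fails.
k = 60: τ(60) = 12; 60 ≡ 0 (mod 6).
k = 72: τ(72) = 12; 72 ≡ 0 (mod 6).
k = 84: τ(84) = 12; 84 ≡ 0 (mod 6).
k = 90: τ(90) = 12; 90 ≡ 0 (mod 6).
k = 96: τ(96) = 12; 96 ≡ 0 (mod 6).
k = 108: τ(108) = 12; 108 ≡ 0 (mod 6).
k = 126: τ(126) = 12; 126 ≡ 0 (mod 6).
k = 132: τ(132) = 12; 132 ≡ 0 (mod 6).
k = 140: τ(140) = 12; 140 ≡ 2 (mod 6).
Hence k = 140 is a counterexample.

k = 140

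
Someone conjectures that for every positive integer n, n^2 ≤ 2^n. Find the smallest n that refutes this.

n = 3

For n = 1, 2 the conclusion holds.
n = 3: n^2 = 9 and 2^n = 8, so 9 > 8.
So n = 3 is the smallest counterexample.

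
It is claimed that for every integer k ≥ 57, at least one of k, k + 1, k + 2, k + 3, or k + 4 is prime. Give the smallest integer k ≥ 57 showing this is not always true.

k = 62

Check each integer k ≥ 57 in order until k, k + 1, k + 2, k + 3, k + 4 are all composite.
k = 57: 59 is prime.
k = 58: 59 is prime.
k = 59: 59 is prime.
k = 60: 61 is prime.
k = 61: 61 is prime.
k = 62: 62 = 2 × 31; 63 = 3 × 21; 64 = 2 × 32; 65 = 5 × 13; 66 = 2 × 33 — all composite.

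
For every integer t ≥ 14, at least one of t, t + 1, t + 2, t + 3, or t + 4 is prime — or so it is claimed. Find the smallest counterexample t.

t = 24

The first 10 eligible values, up to t = 23, all satisfy the conclusion.
t = 24: 24 = 2 × 12; 25 = 5 × 5; 26 = 2 × 13; 27 = 3 × 9; 28 = 2 × 14 — all composite.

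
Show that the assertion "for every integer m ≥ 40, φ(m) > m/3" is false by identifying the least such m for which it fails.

m = 42

m = 40: φ(40) = 16 and 40/3 = 40/3, so φ(40) > 40/3.
m = 41: φ(41) = 40 and 41/3 = 41/3, so φ(41) > 41/3.
m = 42: φ(42) = 12 and 42/3 = 14, so φ(42) ≤ 42/3.
So m = 42 is the smallest counterexample.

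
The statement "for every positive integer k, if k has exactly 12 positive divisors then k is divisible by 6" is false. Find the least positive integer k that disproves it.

A counterexample is any positive integer k such that k has exactly 12 positive divisors but k is not divisible by 6; we check each in order.
k = 60: τ(60) = 12; 60 mod 6 = 0.
k = 72: τ(72) = 12; 72 mod 6 = 0.
k = 84: τ(84) = 12; 84 mod 6 = 0.
k = 90: τ(90) = 12; 90 mod 6 = 0.
k = 96: τ(96) = 12; 96 mod 6 = 0.
k = 108: τ(108) = 12; 108 mod 6 = 0.
k = 126: τ(126) = 12; 126 mod 6 = 0.
k = 132: τ(132) = 12; 132 mod 6 = 0.
k = 140: τ(140) = 12; 140 mod 6 = 2.

k = 140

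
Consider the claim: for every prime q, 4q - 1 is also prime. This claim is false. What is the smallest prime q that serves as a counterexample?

Check each prime q in order until 4q - 1 is not prime.
q = 2: 4q - 1 = 7, prime.
q = 3: 4q - 1 = 11, prime.
q = 5: 4q - 1 = 19, prime.
q = 7: 4q - 1 = 27 = 3 × 9, not prime.

q = 7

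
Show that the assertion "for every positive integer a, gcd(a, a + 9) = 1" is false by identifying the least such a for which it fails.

Check each positive integer a in order until gcd(a, a + 9) > 1.
For a = 1, 2 the conclusion holds.
a = 3: gcd(3, 12) = 3.

a = 3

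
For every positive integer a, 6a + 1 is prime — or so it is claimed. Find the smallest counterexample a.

Check each positive integer a in order until 6a + 1 is not prime.
a = 1: 6a + 1 = 7, prime.
a = 2: 6a + 1 = 13, prime.
a = 3: 6a + 1 = 19, prime.
a = 4: 6a + 1 = 25 = 5 × 5, composite.

a = 4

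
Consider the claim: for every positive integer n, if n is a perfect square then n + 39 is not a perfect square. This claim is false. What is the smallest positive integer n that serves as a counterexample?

n = 1: 1 + 39 = 40, not a perfect square.
n = 4: 4 + 39 = 43, not a perfect square.
n = 9: 9 + 39 = 48, not a perfect square.
n = 16: 16 + 39 = 55, not a perfect square.
n = 25: 25 = 5² and 25 + 39 = 64 = 8².
Hence n = 25 is a counterexample.

n = 25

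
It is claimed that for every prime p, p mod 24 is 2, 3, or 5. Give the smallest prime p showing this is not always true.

We need the least prime p for which the claim fails.
For p = 2, 3, 5 the conclusion holds.
p = 7: 7 mod 24 = 7 — not in {2, 3, 5}.

p = 7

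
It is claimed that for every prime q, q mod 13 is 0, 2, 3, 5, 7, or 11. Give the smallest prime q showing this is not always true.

The first 6 eligible values, up to q = 13, all satisfy the conclusion.
q = 17: 17 mod 13 = 4 — not in {0, 2, 3, 5, 7, 11}.
Hence q = 17 is a counterexample.

q = 17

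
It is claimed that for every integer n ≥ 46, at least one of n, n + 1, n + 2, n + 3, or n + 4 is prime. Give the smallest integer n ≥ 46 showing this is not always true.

n = 48

A counterexample is any integer n ≥ 46 such that n, n + 1, n + 2, n + 3, n + 4 are all composite; we check each in order.
n = 46: 47 is prime.
n = 47: 47 is prime.
n = 48: 48 = 2 × 24; 49 = 7 × 7; 50 = 2 × 25; 51 = 3 × 17; 52 = 2 × 26 — all composite.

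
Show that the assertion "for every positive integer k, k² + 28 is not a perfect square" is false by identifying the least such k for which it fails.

k = 6

A counterexample is any positive integer k such that k² + 28 is a perfect square; we check each in order.
The first 5 eligible values, up to k = 5, all satisfy the conclusion.
k = 6: 6² + 28 = 64 = 8², a perfect square.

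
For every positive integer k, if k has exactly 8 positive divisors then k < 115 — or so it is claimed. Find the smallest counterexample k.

The first 15 eligible values, up to k = 114, all satisfy the conclusion.
k = 128: τ(128) = 8; 128 ≥ 115.
So k = 128 is the smallest counterexample.

k = 128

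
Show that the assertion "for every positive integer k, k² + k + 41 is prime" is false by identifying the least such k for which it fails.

k = 40

A counterexample is any positive integer k such that k² + k + 41 is not prime; we check each in order.
The first 39 eligible values, up to k = 39, all satisfy the conclusion.
k = 40: k² + k + 41 = 1681 = 41 × 41, composite.
Thus k = 40 disproves the claim, and no smaller k works.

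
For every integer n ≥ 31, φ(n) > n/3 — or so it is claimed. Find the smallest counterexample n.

n = 36

Check each integer n ≥ 31 in order until the claim fails.
For n = 31, 32, 33, 34, 35 the conclusion holds.
n = 36: φ(36) = 12 and 36/3 = 12, so φ(36) ≤ 36/3.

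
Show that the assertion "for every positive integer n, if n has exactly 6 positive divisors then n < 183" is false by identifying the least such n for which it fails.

We need the least positive integer n for which n has exactly 6 positive divisors but the claim fails.
For n = 12, 18, 20, 28, …, 171, 172, 175 the conclusion holds.
n = 188: τ(188) = 6; 188 ≥ 183.
Hence n = 188 is a counterexample.

n = 188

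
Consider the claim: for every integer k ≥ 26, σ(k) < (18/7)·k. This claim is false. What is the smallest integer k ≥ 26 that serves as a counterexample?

k = 48

Check each integer k ≥ 26 in order until the claim fails.
For k = 26, 27, 28, 29, …, 45, 46, 47 the conclusion holds.
k = 48: σ(48) = 124; 124 ≥ 864/7.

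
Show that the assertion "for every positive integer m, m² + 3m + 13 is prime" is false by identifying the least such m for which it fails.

m = 9

Check each positive integer m in order until m² + 3m + 13 is not prime.
m = 1: m² + 3m + 13 = 17, prime.
m = 2: m² + 3m + 13 = 23, prime.
m = 3: m² + 3m + 13 = 31, prime.
m = 4: m² + 3m + 13 = 41, prime.
m = 5: m² + 3m + 13 = 53, prime.
m = 6: m² + 3m + 13 = 67, prime.
m = 7: m² + 3m + 13 = 83, prime.
m = 8: m² + 3m + 13 = 101, prime.
m = 9: m² + 3m + 13 = 121 = 11 × 11, composite.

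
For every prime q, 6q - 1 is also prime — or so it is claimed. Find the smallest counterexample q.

Check each prime q in order until 6q - 1 is not prime.
For q = 2, 3, 5, 7 the conclusion holds.
q = 11: 6q - 1 = 65 = 5 × 13, not prime.

q = 11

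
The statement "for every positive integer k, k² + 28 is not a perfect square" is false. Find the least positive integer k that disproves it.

For k = 1, 2, 3, 4, 5 the conclusion holds.
k = 6: 6² + 28 = 64 = 8², a perfect square.
Thus k = 6 disproves the claim, and no smaller k works.

k = 6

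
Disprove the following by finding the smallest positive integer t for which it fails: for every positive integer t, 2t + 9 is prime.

t = 3

Check each positive integer t in order until 2t + 9 is not prime.
For t = 1, 2 the conclusion holds.
t = 3: 2t + 9 = 15 = 3 × 5, composite.
So t = 3 is the smallest counterexample.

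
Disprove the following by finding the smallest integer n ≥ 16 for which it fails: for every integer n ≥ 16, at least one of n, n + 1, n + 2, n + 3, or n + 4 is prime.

Check each integer n ≥ 16 in order until n, n + 1, n + 2, n + 3, n + 4 are all composite.
For n = 16, 17, 18, 19, 20, 21, 22, 23 the conclusion holds.
n = 24: 24 = 2 × 12; 25 = 5 × 5; 26 = 2 × 13; 27 = 3 × 9; 28 = 2 × 14 — all composite.
Hence n = 24 is a counterexample.

n = 24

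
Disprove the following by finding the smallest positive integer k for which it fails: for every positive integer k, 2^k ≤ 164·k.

The first 10 eligible values, up to k = 10, all satisfy the conclusion.
k = 11: 2^k = 2048 and 164·k = 1804, so 2048 > 1804.
So k = 11 is the smallest counterexample.

k = 11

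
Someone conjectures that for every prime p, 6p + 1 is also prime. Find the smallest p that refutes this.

p = 19

We need the least prime p for which 6p + 1 is not prime.
For p = 2, 3, 5, 7, 11, 13, 17 the conclusion holds.
p = 19: 6p + 1 = 115 = 5 × 23, not prime.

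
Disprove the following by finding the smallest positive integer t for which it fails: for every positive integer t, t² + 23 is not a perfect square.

A counterexample is any positive integer t such that t² + 23 is a perfect square; we check each in order.
For t = 1, 2, 3, 4, 5, 6, 7, 8, 9, 10 the conclusion holds.
t = 11: 11² + 23 = 144 = 12², a perfect square.
Hence t = 11 is a counterexample.

t = 11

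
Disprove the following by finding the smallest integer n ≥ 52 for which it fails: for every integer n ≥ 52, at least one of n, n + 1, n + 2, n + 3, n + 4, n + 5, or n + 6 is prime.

For n = 52, 53, 54, 55, …, 87, 88, 89 the conclusion holds.
n = 90: 90 = 2 × 45; 91 = 7 × 13; 92 = 2 × 46; 93 = 3 × 31; 94 = 2 × 47; 95 = 5 × 19; 96 = 2 × 48 — all composite.
So n = 90 is the smallest counterexample.

n = 90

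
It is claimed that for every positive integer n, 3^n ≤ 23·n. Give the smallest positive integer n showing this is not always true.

n = 5

The first 4 eligible values, up to n = 4, all satisfy the conclusion.
n = 5: 3^n = 243 and 23·n = 115, so 243 > 115.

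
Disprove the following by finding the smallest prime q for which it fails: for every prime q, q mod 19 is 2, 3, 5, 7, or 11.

The first 5 eligible values, up to q = 11, all satisfy the conclusion.
q = 13: 13 mod 19 = 13 — not in {2, 3, 5, 7, 11}.
Hence q = 13 is a counterexample.

q = 13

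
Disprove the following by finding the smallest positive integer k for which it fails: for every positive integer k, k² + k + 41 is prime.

For k = 1, 2, 3, 4, …, 37, 38, 39 the conclusion holds.
k = 40: k² + k + 41 = 1681 = 41 × 41, composite.
So k = 40 is the smallest counterexample.

k = 40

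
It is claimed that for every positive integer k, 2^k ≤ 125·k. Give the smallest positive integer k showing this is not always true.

k = 11

The first 10 eligible values, up to k = 10, all satisfy the conclusion.
k = 11: 2^k = 2048 and 125·k = 1375, so 2048 > 1375.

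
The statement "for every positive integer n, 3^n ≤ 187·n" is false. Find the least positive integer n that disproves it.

n = 7

Check each positive integer n in order until 3^n > 187·n.
For n = 1, 2, 3, 4, 5, 6 the conclusion holds.
n = 7: 3^n = 2187 and 187·n = 1309, so 2187 > 1309.
So n = 7 is the smallest counterexample.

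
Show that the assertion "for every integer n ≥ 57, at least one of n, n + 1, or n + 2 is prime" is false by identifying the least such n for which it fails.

n = 62

We need the least integer n ≥ 57 for which n, n + 1, n + 2 are all composite.
The first 5 eligible values, up to n = 61, all satisfy the conclusion.
n = 62: 62 = 2 × 31; 63 = 3 × 21; 64 = 2 × 32 — all composite.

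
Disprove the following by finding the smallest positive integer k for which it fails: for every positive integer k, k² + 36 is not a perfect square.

k = 8

For k = 1, 2, 3, 4, 5, 6, 7 the conclusion holds.
k = 8: 8² + 36 = 100 = 10², a perfect square.
Thus k = 8 disproves the claim, and no smaller k works.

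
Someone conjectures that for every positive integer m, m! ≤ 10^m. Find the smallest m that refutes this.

A counterexample is any positive integer m such that m! > 10^m; we check each in order.
For m = 1, 2, 3, 4, …, 22, 23, 24 the conclusion holds.
m = 25: m! = 15511210043330985984000000 and 10^m = 10000000000000000000000000, so 15511210043330985984000000 > 10000000000000000000000000.

m = 25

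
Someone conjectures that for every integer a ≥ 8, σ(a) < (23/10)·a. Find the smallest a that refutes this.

We need the least integer a ≥ 8 for which the claim fails.
For a = 8, 9, 10, 11 the conclusion holds.
a = 12: σ(12) = 28; 28 ≥ 138/5.
Hence a = 12 is a counterexample.

a = 12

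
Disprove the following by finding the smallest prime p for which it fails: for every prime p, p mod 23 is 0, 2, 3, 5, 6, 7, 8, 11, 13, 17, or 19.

p = 37

Check each prime p in order until the claim fails.
For p = 2, 3, 5, 7, …, 23, 29, 31 the conclusion holds.
p = 37: 37 mod 23 = 14 — not in {0, 2, 3, 5, 6, 7, 8, 11, 13, 17, 19}.
Hence p = 37 is a counterexample.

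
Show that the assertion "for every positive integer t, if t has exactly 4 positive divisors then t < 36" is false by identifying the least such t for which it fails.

t = 38

We need the least positive integer t for which t has exactly 4 positive divisors but the claim fails.
The first 12 eligible values, up to t = 35, all satisfy the conclusion.
t = 38: τ(38) = 4; 38 ≥ 36.
So t = 38 is the smallest counterexample.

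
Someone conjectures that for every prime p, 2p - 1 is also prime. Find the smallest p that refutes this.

p = 5

We need the least prime p for which 2p - 1 is not prime.
For p = 2, 3 the conclusion holds.
p = 5: 2p - 1 = 9 = 3 × 3, not prime.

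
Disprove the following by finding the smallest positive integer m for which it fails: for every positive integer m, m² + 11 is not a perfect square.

m = 5

m = 1: 1² + 11 = 12, not a perfect square.
m = 2: 2² + 11 = 15, not a perfect square.
m = 3: 3² + 11 = 20, not a perfect square.
m = 4: 4² + 11 = 27, not a perfect square.
m = 5: 5² + 11 = 36 = 6², a perfect square.
Thus m = 5 disproves the claim, and no smaller m works.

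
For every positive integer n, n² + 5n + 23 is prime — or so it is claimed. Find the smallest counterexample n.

n = 14

We need the least positive integer n for which n² + 5n + 23 is not prime.
The first 13 eligible values, up to n = 13, all satisfy the conclusion.
n = 14: n² + 5n + 23 = 289 = 17 × 17, composite.
Thus n = 14 disproves the claim, and no smaller n works.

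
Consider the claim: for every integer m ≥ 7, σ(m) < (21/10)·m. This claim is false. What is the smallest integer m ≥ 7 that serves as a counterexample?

m = 12

The first 5 eligible values, up to m = 11, all satisfy the conclusion.
m = 12: σ(12) = 28; 28 ≥ 126/5.
Hence m = 12 is a counterexample.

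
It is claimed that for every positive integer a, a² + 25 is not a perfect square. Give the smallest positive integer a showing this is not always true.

For a = 1, 2, 3, 4, …, 9, 10, 11 the conclusion holds.
a = 12: 12² + 25 = 169 = 13², a perfect square.

a = 12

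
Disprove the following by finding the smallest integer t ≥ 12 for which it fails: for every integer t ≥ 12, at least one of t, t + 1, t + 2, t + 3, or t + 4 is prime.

t = 24

Check each integer t ≥ 12 in order until t, t + 1, t + 2, t + 3, t + 4 are all composite.
For t = 12, 13, 14, 15, …, 21, 22, 23 the conclusion holds.
t = 24: 24 = 2 × 12; 25 = 5 × 5; 26 = 2 × 13; 27 = 3 × 9; 28 = 2 × 14 — all composite.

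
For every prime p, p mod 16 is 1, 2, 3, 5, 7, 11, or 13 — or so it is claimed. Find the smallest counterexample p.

Check each prime p in order until the claim fails.
For p = 2, 3, 5, 7, 11, 13, 17, 19, 23, 29 the conclusion holds.
p = 31: 31 mod 16 = 15 — not in {1, 2, 3, 5, 7, 11, 13}.

p = 31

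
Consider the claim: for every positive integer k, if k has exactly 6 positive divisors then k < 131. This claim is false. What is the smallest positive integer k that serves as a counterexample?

The first 19 eligible values, up to k = 124, all satisfy the conclusion.
k = 147: τ(147) = 6; 147 ≥ 131.
So k = 147 is the smallest counterexample.

k = 147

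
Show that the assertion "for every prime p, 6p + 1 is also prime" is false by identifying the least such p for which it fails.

p = 19

Check each prime p in order until 6p + 1 is not prime.
p = 2: 6p + 1 = 13, prime.
p = 3: 6p + 1 = 19, prime.
p = 5: 6p + 1 = 31, prime.
p = 7: 6p + 1 = 43, prime.
p = 11: 6p + 1 = 67, prime.
p = 13: 6p + 1 = 79, prime.
p = 17: 6p + 1 = 103, prime.
p = 19: 6p + 1 = 115 = 5 × 23, not prime.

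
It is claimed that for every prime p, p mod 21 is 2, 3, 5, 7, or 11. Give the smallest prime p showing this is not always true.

p = 13

We need the least prime p for which the claim fails.
For p = 2, 3, 5, 7, 11 the conclusion holds.
p = 13: 13 mod 21 = 13 — not in {2, 3, 5, 7, 11}.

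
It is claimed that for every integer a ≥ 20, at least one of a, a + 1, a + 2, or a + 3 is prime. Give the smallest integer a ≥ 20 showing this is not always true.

a = 24

A counterexample is any integer a ≥ 20 such that a, a + 1, a + 2, a + 3 are all composite; we check each in order.
For a = 20, 21, 22, 23 the conclusion holds.
a = 24: 24 = 2 × 12; 25 = 5 × 5; 26 = 2 × 13; 27 = 3 × 9 — all composite.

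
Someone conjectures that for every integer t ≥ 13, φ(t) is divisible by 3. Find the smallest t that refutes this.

A counterexample is any integer t ≥ 13 such that φ(t) is not divisible by 3; we check each in order.
For t = 13, 14 the conclusion holds.
t = 15: φ(15) = 8; 8 mod 3 = 2.

t = 15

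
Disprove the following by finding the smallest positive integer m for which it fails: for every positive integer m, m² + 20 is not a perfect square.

We need the least positive integer m for which m² + 20 is a perfect square.
For m = 1, 2, 3 the conclusion holds.
m = 4: 4² + 20 = 36 = 6², a perfect square.
So m = 4 is the smallest counterexample.

m = 4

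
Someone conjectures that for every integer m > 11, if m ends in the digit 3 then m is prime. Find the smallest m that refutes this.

m = 33

We need the least integer m > 11 for which m ends in the digit 3 but m is not prime.
m = 13: 13 ends in 3 and is prime.
m = 23: 23 ends in 3 and is prime.
m = 33: 33 ends in 3; 33 = 3 × 11, composite.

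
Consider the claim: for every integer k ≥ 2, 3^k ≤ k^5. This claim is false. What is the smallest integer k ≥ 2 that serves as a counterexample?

For k = 2, 3, 4, 5, 6, 7, 8, 9, 10 the conclusion holds.
k = 11: 3^k = 177147 and k^5 = 161051, so 177147 > 161051.

k = 11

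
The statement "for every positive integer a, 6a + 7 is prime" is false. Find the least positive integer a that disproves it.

a = 3

a = 1: 6a + 7 = 13, prime.
a = 2: 6a + 7 = 19, prime.
a = 3: 6a + 7 = 25 = 5 × 5, composite.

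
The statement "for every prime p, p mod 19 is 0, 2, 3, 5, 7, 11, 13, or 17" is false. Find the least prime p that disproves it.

The first 8 eligible values, up to p = 19, all satisfy the conclusion.
p = 23: 23 mod 19 = 4 — not in {0, 2, 3, 5, 7, 11, 13, 17}.
So p = 23 is the smallest counterexample.

p = 23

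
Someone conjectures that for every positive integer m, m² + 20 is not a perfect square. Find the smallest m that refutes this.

A counterexample is any positive integer m such that m² + 20 is a perfect square; we check each in order.
m = 1: 1² + 20 = 21, not a perfect square.
m = 2: 2² + 20 = 24, not a perfect square.
m = 3: 3² + 20 = 29, not a perfect square.
m = 4: 4² + 20 = 36 = 6², a perfect square.
So m = 4 is the smallest counterexample.

m = 4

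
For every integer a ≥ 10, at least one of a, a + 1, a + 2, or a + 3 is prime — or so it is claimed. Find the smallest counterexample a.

For a = 10, 11, 12, 13, …, 21, 22, 23 the conclusion holds.
a = 24: 24 = 2 × 12; 25 = 5 × 5; 26 = 2 × 13; 27 = 3 × 9 — all composite.

a = 24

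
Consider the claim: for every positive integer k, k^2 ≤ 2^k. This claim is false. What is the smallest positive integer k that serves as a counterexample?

Check each positive integer k in order until k^2 > 2^k.
k = 1: k^2 = 1 and 2^k = 2, so 1 ≤ 2.
k = 2: k^2 = 4 and 2^k = 4, so 4 ≤ 4.
k = 3: k^2 = 9 and 2^k = 8, so 9 > 8.
Thus k = 3 disproves the claim, and no smaller k works.

k = 3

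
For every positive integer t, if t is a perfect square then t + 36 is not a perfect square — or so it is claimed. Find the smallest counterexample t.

t = 1: 1 + 36 = 37, not a perfect square.
t = 4: 4 + 36 = 40, not a perfect square.
t = 9: 9 + 36 = 45, not a perfect square.
t = 16: 16 + 36 = 52, not a perfect square.
t = 25: 25 + 36 = 61, not a perfect square.
t = 36: 36 + 36 = 72, not a perfect square.
t = 49: 49 + 36 = 85, not a perfect square.
t = 64: 64 = 8² and 64 + 36 = 100 = 10².
Thus t = 64 disproves the claim, and no smaller t works.

t = 64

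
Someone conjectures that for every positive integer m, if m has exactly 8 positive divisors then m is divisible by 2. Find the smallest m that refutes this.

m = 105

We need the least positive integer m for which m has exactly 8 positive divisors but m is not divisible by 2.
The first 12 eligible values, up to m = 104, all satisfy the conclusion.
m = 105: τ(105) = 8; 105 mod 2 = 1.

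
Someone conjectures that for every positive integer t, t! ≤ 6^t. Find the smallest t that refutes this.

A counterexample is any positive integer t such that t! > 6^t; we check each in order.
The first 13 eligible values, up to t = 13, all satisfy the conclusion.
t = 14: t! = 87178291200 and 6^t = 78364164096, so 87178291200 > 78364164096.

t = 14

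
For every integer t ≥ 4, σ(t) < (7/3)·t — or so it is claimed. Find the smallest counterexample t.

t = 12

For t = 4, 5, 6, 7, 8, 9, 10, 11 the conclusion holds.
t = 12: σ(12) = 28; 28 ≥ 28.
Hence t = 12 is a counterexample.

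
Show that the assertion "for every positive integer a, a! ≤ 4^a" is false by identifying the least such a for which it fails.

a = 9

A counterexample is any positive integer a such that a! > 4^a; we check each in order.
For a = 1, 2, 3, 4, 5, 6, 7, 8 the conclusion holds.
a = 9: a! = 362880 and 4^a = 262144, so 362880 > 262144.
So a = 9 is the smallest counterexample.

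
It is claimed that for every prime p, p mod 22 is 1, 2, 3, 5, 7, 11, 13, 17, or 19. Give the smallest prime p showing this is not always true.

Check each prime p in order until the claim fails.
For p = 2, 3, 5, 7, 11, 13, 17, 19, 23, 29 the conclusion holds.
p = 31: 31 mod 22 = 9 — not in {1, 2, 3, 5, 7, 11, 13, 17, 19}.

p = 31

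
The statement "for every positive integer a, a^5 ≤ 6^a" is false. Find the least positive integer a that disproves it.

We need the least positive integer a for which a^5 > 6^a.
a = 1: a^5 = 1 and 6^a = 6, so 1 ≤ 6.
a = 2: a^5 = 32 and 6^a = 36, so 32 ≤ 36.
a = 3: a^5 = 243 and 6^a = 216, so 243 > 216.
So a = 3 is the smallest counterexample.

a = 3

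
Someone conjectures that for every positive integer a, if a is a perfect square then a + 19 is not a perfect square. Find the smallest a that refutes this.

a = 1: 1 + 19 = 20, not a perfect square.
a = 4: 4 + 19 = 23, not a perfect square.
a = 9: 9 + 19 = 28, not a perfect square.
a = 16: 16 + 19 = 35, not a perfect square.
a = 25: 25 + 19 = 44, not a perfect square.
a = 36: 36 + 19 = 55, not a perfect square.
a = 49: 49 + 19 = 68, not a perfect square.
a = 64: 64 + 19 = 83, not a perfect square.
a = 81: 81 = 9² and 81 + 19 = 100 = 10².
So a = 81 is the smallest counterexample.

a = 81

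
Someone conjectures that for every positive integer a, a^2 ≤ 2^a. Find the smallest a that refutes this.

We need the least positive integer a for which a^2 > 2^a.
For a = 1, 2 the conclusion holds.
a = 3: a^2 = 9 and 2^a = 8, so 9 > 8.

a = 3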